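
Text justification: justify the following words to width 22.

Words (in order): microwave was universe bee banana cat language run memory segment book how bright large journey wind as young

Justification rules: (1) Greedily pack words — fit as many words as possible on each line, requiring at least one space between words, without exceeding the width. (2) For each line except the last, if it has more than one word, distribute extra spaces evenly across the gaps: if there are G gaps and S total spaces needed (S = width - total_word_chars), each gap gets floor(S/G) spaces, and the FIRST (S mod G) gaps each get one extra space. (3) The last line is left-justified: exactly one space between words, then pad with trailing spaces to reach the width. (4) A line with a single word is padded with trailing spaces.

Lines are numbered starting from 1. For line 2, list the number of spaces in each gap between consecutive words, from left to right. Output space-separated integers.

Answer: 5 5

Derivation:
Line 1: ['microwave', 'was', 'universe'] (min_width=22, slack=0)
Line 2: ['bee', 'banana', 'cat'] (min_width=14, slack=8)
Line 3: ['language', 'run', 'memory'] (min_width=19, slack=3)
Line 4: ['segment', 'book', 'how'] (min_width=16, slack=6)
Line 5: ['bright', 'large', 'journey'] (min_width=20, slack=2)
Line 6: ['wind', 'as', 'young'] (min_width=13, slack=9)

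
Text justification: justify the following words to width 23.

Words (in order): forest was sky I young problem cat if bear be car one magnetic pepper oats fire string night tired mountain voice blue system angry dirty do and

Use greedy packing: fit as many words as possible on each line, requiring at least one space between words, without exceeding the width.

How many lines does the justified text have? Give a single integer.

Line 1: ['forest', 'was', 'sky', 'I', 'young'] (min_width=22, slack=1)
Line 2: ['problem', 'cat', 'if', 'bear', 'be'] (min_width=22, slack=1)
Line 3: ['car', 'one', 'magnetic', 'pepper'] (min_width=23, slack=0)
Line 4: ['oats', 'fire', 'string', 'night'] (min_width=22, slack=1)
Line 5: ['tired', 'mountain', 'voice'] (min_width=20, slack=3)
Line 6: ['blue', 'system', 'angry', 'dirty'] (min_width=23, slack=0)
Line 7: ['do', 'and'] (min_width=6, slack=17)
Total lines: 7

Answer: 7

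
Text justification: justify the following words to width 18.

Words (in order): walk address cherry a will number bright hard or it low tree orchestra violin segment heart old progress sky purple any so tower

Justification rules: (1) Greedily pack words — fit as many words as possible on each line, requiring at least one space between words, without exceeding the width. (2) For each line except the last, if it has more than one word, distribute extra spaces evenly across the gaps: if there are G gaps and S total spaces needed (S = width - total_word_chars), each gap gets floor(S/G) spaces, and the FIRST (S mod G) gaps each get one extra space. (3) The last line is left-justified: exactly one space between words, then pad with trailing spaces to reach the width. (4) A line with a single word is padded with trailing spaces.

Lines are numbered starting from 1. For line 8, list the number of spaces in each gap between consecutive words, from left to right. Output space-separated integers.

Line 1: ['walk', 'address'] (min_width=12, slack=6)
Line 2: ['cherry', 'a', 'will'] (min_width=13, slack=5)
Line 3: ['number', 'bright', 'hard'] (min_width=18, slack=0)
Line 4: ['or', 'it', 'low', 'tree'] (min_width=14, slack=4)
Line 5: ['orchestra', 'violin'] (min_width=16, slack=2)
Line 6: ['segment', 'heart', 'old'] (min_width=17, slack=1)
Line 7: ['progress', 'sky'] (min_width=12, slack=6)
Line 8: ['purple', 'any', 'so'] (min_width=13, slack=5)
Line 9: ['tower'] (min_width=5, slack=13)

Answer: 4 3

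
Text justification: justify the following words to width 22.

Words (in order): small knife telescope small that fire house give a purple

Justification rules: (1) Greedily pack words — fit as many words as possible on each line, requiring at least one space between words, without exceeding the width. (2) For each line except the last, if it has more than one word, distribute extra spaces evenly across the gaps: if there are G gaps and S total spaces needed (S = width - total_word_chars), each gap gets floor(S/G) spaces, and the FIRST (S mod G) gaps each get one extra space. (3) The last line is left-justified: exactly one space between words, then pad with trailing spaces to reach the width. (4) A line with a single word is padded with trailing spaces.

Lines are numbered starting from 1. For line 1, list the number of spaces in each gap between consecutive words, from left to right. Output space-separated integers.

Answer: 2 1

Derivation:
Line 1: ['small', 'knife', 'telescope'] (min_width=21, slack=1)
Line 2: ['small', 'that', 'fire', 'house'] (min_width=21, slack=1)
Line 3: ['give', 'a', 'purple'] (min_width=13, slack=9)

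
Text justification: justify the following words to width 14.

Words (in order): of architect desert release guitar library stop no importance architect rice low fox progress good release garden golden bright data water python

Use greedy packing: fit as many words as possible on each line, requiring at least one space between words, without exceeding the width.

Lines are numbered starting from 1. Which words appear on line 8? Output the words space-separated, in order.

Line 1: ['of', 'architect'] (min_width=12, slack=2)
Line 2: ['desert', 'release'] (min_width=14, slack=0)
Line 3: ['guitar', 'library'] (min_width=14, slack=0)
Line 4: ['stop', 'no'] (min_width=7, slack=7)
Line 5: ['importance'] (min_width=10, slack=4)
Line 6: ['architect', 'rice'] (min_width=14, slack=0)
Line 7: ['low', 'fox'] (min_width=7, slack=7)
Line 8: ['progress', 'good'] (min_width=13, slack=1)
Line 9: ['release', 'garden'] (min_width=14, slack=0)
Line 10: ['golden', 'bright'] (min_width=13, slack=1)
Line 11: ['data', 'water'] (min_width=10, slack=4)
Line 12: ['python'] (min_width=6, slack=8)

Answer: progress good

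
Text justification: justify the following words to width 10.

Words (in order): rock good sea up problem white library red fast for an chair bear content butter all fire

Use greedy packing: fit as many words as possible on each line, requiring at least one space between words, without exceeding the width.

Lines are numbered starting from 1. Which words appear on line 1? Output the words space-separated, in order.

Line 1: ['rock', 'good'] (min_width=9, slack=1)
Line 2: ['sea', 'up'] (min_width=6, slack=4)
Line 3: ['problem'] (min_width=7, slack=3)
Line 4: ['white'] (min_width=5, slack=5)
Line 5: ['library'] (min_width=7, slack=3)
Line 6: ['red', 'fast'] (min_width=8, slack=2)
Line 7: ['for', 'an'] (min_width=6, slack=4)
Line 8: ['chair', 'bear'] (min_width=10, slack=0)
Line 9: ['content'] (min_width=7, slack=3)
Line 10: ['butter', 'all'] (min_width=10, slack=0)
Line 11: ['fire'] (min_width=4, slack=6)

Answer: rock good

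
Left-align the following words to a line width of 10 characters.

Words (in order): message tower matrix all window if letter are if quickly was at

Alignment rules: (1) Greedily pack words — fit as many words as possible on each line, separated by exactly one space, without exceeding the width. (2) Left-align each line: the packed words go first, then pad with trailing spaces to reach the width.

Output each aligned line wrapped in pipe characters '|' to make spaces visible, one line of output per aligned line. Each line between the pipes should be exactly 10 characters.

Answer: |message   |
|tower     |
|matrix all|
|window if |
|letter are|
|if quickly|
|was at    |

Derivation:
Line 1: ['message'] (min_width=7, slack=3)
Line 2: ['tower'] (min_width=5, slack=5)
Line 3: ['matrix', 'all'] (min_width=10, slack=0)
Line 4: ['window', 'if'] (min_width=9, slack=1)
Line 5: ['letter', 'are'] (min_width=10, slack=0)
Line 6: ['if', 'quickly'] (min_width=10, slack=0)
Line 7: ['was', 'at'] (min_width=6, slack=4)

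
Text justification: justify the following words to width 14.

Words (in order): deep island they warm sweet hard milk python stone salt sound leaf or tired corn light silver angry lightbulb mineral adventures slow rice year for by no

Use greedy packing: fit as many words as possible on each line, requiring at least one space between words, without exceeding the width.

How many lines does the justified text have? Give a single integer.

Answer: 14

Derivation:
Line 1: ['deep', 'island'] (min_width=11, slack=3)
Line 2: ['they', 'warm'] (min_width=9, slack=5)
Line 3: ['sweet', 'hard'] (min_width=10, slack=4)
Line 4: ['milk', 'python'] (min_width=11, slack=3)
Line 5: ['stone', 'salt'] (min_width=10, slack=4)
Line 6: ['sound', 'leaf', 'or'] (min_width=13, slack=1)
Line 7: ['tired', 'corn'] (min_width=10, slack=4)
Line 8: ['light', 'silver'] (min_width=12, slack=2)
Line 9: ['angry'] (min_width=5, slack=9)
Line 10: ['lightbulb'] (min_width=9, slack=5)
Line 11: ['mineral'] (min_width=7, slack=7)
Line 12: ['adventures'] (min_width=10, slack=4)
Line 13: ['slow', 'rice', 'year'] (min_width=14, slack=0)
Line 14: ['for', 'by', 'no'] (min_width=9, slack=5)
Total lines: 14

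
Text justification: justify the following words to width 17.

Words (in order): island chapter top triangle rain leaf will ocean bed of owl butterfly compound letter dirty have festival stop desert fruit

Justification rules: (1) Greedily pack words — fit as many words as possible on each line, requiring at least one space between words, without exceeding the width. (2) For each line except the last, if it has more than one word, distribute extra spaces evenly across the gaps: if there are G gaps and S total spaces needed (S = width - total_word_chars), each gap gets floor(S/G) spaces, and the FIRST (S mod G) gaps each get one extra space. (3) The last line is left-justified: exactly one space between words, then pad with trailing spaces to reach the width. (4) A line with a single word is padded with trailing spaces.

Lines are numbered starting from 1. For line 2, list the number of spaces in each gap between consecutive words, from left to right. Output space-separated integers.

Answer: 1 1

Derivation:
Line 1: ['island', 'chapter'] (min_width=14, slack=3)
Line 2: ['top', 'triangle', 'rain'] (min_width=17, slack=0)
Line 3: ['leaf', 'will', 'ocean'] (min_width=15, slack=2)
Line 4: ['bed', 'of', 'owl'] (min_width=10, slack=7)
Line 5: ['butterfly'] (min_width=9, slack=8)
Line 6: ['compound', 'letter'] (min_width=15, slack=2)
Line 7: ['dirty', 'have'] (min_width=10, slack=7)
Line 8: ['festival', 'stop'] (min_width=13, slack=4)
Line 9: ['desert', 'fruit'] (min_width=12, slack=5)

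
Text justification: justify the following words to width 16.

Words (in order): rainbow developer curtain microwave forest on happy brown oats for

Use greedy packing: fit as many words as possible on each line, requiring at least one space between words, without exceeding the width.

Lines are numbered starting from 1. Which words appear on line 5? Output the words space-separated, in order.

Answer: on happy brown

Derivation:
Line 1: ['rainbow'] (min_width=7, slack=9)
Line 2: ['developer'] (min_width=9, slack=7)
Line 3: ['curtain'] (min_width=7, slack=9)
Line 4: ['microwave', 'forest'] (min_width=16, slack=0)
Line 5: ['on', 'happy', 'brown'] (min_width=14, slack=2)
Line 6: ['oats', 'for'] (min_width=8, slack=8)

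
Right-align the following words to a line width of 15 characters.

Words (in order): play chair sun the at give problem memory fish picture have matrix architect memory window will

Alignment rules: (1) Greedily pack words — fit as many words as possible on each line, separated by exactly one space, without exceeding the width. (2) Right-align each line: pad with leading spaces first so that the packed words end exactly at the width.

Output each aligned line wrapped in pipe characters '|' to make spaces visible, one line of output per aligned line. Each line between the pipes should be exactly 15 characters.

Line 1: ['play', 'chair', 'sun'] (min_width=14, slack=1)
Line 2: ['the', 'at', 'give'] (min_width=11, slack=4)
Line 3: ['problem', 'memory'] (min_width=14, slack=1)
Line 4: ['fish', 'picture'] (min_width=12, slack=3)
Line 5: ['have', 'matrix'] (min_width=11, slack=4)
Line 6: ['architect'] (min_width=9, slack=6)
Line 7: ['memory', 'window'] (min_width=13, slack=2)
Line 8: ['will'] (min_width=4, slack=11)

Answer: | play chair sun|
|    the at give|
| problem memory|
|   fish picture|
|    have matrix|
|      architect|
|  memory window|
|           will|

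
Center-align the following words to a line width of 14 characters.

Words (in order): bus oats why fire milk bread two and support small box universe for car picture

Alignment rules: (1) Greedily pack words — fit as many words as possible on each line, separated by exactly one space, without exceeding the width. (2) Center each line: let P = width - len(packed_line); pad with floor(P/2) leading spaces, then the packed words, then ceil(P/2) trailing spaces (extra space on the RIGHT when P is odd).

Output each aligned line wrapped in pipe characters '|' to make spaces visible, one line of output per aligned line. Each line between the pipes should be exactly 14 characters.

Answer: | bus oats why |
|  fire milk   |
|bread two and |
|support small |
| box universe |
|   for car    |
|   picture    |

Derivation:
Line 1: ['bus', 'oats', 'why'] (min_width=12, slack=2)
Line 2: ['fire', 'milk'] (min_width=9, slack=5)
Line 3: ['bread', 'two', 'and'] (min_width=13, slack=1)
Line 4: ['support', 'small'] (min_width=13, slack=1)
Line 5: ['box', 'universe'] (min_width=12, slack=2)
Line 6: ['for', 'car'] (min_width=7, slack=7)
Line 7: ['picture'] (min_width=7, slack=7)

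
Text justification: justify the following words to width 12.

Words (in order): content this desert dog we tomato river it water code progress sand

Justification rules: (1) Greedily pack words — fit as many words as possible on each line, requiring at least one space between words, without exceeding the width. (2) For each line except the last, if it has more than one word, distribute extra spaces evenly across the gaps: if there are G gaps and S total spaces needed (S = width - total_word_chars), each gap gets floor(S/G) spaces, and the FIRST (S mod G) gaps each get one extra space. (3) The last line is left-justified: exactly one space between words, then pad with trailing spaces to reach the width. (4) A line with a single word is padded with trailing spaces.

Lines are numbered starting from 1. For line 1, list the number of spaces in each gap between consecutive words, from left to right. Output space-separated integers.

Line 1: ['content', 'this'] (min_width=12, slack=0)
Line 2: ['desert', 'dog'] (min_width=10, slack=2)
Line 3: ['we', 'tomato'] (min_width=9, slack=3)
Line 4: ['river', 'it'] (min_width=8, slack=4)
Line 5: ['water', 'code'] (min_width=10, slack=2)
Line 6: ['progress'] (min_width=8, slack=4)
Line 7: ['sand'] (min_width=4, slack=8)

Answer: 1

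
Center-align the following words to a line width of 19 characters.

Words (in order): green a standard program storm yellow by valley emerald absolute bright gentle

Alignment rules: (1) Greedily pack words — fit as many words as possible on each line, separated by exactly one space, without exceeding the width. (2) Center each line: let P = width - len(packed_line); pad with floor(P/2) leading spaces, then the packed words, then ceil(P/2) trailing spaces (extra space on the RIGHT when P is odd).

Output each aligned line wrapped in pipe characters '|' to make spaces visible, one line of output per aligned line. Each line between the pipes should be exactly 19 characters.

Answer: | green a standard  |
|   program storm   |
| yellow by valley  |
| emerald absolute  |
|   bright gentle   |

Derivation:
Line 1: ['green', 'a', 'standard'] (min_width=16, slack=3)
Line 2: ['program', 'storm'] (min_width=13, slack=6)
Line 3: ['yellow', 'by', 'valley'] (min_width=16, slack=3)
Line 4: ['emerald', 'absolute'] (min_width=16, slack=3)
Line 5: ['bright', 'gentle'] (min_width=13, slack=6)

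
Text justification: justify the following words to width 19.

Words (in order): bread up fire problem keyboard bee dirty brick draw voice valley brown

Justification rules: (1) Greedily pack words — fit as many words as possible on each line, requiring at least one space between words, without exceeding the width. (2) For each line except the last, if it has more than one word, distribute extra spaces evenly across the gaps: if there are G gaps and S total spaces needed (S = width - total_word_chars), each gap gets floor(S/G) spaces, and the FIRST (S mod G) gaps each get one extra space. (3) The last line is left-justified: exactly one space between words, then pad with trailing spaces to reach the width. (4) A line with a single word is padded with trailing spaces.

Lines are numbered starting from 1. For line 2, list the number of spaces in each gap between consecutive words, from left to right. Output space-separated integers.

Answer: 4

Derivation:
Line 1: ['bread', 'up', 'fire'] (min_width=13, slack=6)
Line 2: ['problem', 'keyboard'] (min_width=16, slack=3)
Line 3: ['bee', 'dirty', 'brick'] (min_width=15, slack=4)
Line 4: ['draw', 'voice', 'valley'] (min_width=17, slack=2)
Line 5: ['brown'] (min_width=5, slack=14)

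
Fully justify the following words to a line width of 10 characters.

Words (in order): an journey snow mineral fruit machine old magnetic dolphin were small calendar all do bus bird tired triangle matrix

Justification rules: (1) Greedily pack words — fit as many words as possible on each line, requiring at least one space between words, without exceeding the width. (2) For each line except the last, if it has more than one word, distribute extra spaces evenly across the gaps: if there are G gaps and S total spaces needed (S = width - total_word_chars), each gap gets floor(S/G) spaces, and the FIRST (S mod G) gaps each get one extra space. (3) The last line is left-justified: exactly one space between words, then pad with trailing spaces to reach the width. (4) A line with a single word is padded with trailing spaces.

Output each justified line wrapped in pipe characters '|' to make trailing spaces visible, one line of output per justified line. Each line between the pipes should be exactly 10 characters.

Line 1: ['an', 'journey'] (min_width=10, slack=0)
Line 2: ['snow'] (min_width=4, slack=6)
Line 3: ['mineral'] (min_width=7, slack=3)
Line 4: ['fruit'] (min_width=5, slack=5)
Line 5: ['machine'] (min_width=7, slack=3)
Line 6: ['old'] (min_width=3, slack=7)
Line 7: ['magnetic'] (min_width=8, slack=2)
Line 8: ['dolphin'] (min_width=7, slack=3)
Line 9: ['were', 'small'] (min_width=10, slack=0)
Line 10: ['calendar'] (min_width=8, slack=2)
Line 11: ['all', 'do', 'bus'] (min_width=10, slack=0)
Line 12: ['bird', 'tired'] (min_width=10, slack=0)
Line 13: ['triangle'] (min_width=8, slack=2)
Line 14: ['matrix'] (min_width=6, slack=4)

Answer: |an journey|
|snow      |
|mineral   |
|fruit     |
|machine   |
|old       |
|magnetic  |
|dolphin   |
|were small|
|calendar  |
|all do bus|
|bird tired|
|triangle  |
|matrix    |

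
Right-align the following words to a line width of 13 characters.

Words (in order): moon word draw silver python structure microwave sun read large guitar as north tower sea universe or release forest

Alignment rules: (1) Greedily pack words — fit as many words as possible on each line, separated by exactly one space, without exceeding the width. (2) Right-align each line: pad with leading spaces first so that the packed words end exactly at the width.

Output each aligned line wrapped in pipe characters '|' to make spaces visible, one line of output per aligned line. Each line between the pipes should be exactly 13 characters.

Answer: |    moon word|
|  draw silver|
|       python|
|    structure|
|microwave sun|
|   read large|
|    guitar as|
|  north tower|
| sea universe|
|   or release|
|       forest|

Derivation:
Line 1: ['moon', 'word'] (min_width=9, slack=4)
Line 2: ['draw', 'silver'] (min_width=11, slack=2)
Line 3: ['python'] (min_width=6, slack=7)
Line 4: ['structure'] (min_width=9, slack=4)
Line 5: ['microwave', 'sun'] (min_width=13, slack=0)
Line 6: ['read', 'large'] (min_width=10, slack=3)
Line 7: ['guitar', 'as'] (min_width=9, slack=4)
Line 8: ['north', 'tower'] (min_width=11, slack=2)
Line 9: ['sea', 'universe'] (min_width=12, slack=1)
Line 10: ['or', 'release'] (min_width=10, slack=3)
Line 11: ['forest'] (min_width=6, slack=7)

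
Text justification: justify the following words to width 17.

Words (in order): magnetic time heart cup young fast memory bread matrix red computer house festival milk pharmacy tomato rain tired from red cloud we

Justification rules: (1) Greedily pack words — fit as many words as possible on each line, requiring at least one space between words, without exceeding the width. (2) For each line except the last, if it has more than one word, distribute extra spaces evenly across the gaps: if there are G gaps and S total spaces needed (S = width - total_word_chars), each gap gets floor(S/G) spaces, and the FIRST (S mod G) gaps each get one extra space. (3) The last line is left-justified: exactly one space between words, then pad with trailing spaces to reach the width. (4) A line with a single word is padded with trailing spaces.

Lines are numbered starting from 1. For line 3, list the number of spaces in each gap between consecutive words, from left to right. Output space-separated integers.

Line 1: ['magnetic', 'time'] (min_width=13, slack=4)
Line 2: ['heart', 'cup', 'young'] (min_width=15, slack=2)
Line 3: ['fast', 'memory', 'bread'] (min_width=17, slack=0)
Line 4: ['matrix', 'red'] (min_width=10, slack=7)
Line 5: ['computer', 'house'] (min_width=14, slack=3)
Line 6: ['festival', 'milk'] (min_width=13, slack=4)
Line 7: ['pharmacy', 'tomato'] (min_width=15, slack=2)
Line 8: ['rain', 'tired', 'from'] (min_width=15, slack=2)
Line 9: ['red', 'cloud', 'we'] (min_width=12, slack=5)

Answer: 1 1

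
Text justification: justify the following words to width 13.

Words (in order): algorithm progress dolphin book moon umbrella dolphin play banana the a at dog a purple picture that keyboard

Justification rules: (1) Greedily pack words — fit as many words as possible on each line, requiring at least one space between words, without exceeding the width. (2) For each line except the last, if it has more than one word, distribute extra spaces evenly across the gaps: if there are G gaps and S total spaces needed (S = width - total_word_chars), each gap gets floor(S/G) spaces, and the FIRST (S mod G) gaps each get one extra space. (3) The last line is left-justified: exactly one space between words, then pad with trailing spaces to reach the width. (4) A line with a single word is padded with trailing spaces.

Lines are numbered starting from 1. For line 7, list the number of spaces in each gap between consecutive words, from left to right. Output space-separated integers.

Answer: 4 3

Derivation:
Line 1: ['algorithm'] (min_width=9, slack=4)
Line 2: ['progress'] (min_width=8, slack=5)
Line 3: ['dolphin', 'book'] (min_width=12, slack=1)
Line 4: ['moon', 'umbrella'] (min_width=13, slack=0)
Line 5: ['dolphin', 'play'] (min_width=12, slack=1)
Line 6: ['banana', 'the', 'a'] (min_width=12, slack=1)
Line 7: ['at', 'dog', 'a'] (min_width=8, slack=5)
Line 8: ['purple'] (min_width=6, slack=7)
Line 9: ['picture', 'that'] (min_width=12, slack=1)
Line 10: ['keyboard'] (min_width=8, slack=5)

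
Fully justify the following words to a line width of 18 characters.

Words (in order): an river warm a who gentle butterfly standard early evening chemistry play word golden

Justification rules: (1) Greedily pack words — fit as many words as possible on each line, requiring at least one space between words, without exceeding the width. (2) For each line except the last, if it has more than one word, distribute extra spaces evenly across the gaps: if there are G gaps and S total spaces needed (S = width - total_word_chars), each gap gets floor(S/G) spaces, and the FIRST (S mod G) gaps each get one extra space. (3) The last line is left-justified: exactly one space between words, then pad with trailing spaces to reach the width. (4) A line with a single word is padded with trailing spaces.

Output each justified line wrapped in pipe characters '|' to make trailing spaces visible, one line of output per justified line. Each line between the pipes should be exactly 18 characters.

Answer: |an  river  warm  a|
|who         gentle|
|butterfly standard|
|early      evening|
|chemistry     play|
|word golden       |

Derivation:
Line 1: ['an', 'river', 'warm', 'a'] (min_width=15, slack=3)
Line 2: ['who', 'gentle'] (min_width=10, slack=8)
Line 3: ['butterfly', 'standard'] (min_width=18, slack=0)
Line 4: ['early', 'evening'] (min_width=13, slack=5)
Line 5: ['chemistry', 'play'] (min_width=14, slack=4)
Line 6: ['word', 'golden'] (min_width=11, slack=7)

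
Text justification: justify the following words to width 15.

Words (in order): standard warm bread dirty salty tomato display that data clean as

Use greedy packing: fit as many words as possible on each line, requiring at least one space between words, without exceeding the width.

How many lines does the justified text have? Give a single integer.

Answer: 5

Derivation:
Line 1: ['standard', 'warm'] (min_width=13, slack=2)
Line 2: ['bread', 'dirty'] (min_width=11, slack=4)
Line 3: ['salty', 'tomato'] (min_width=12, slack=3)
Line 4: ['display', 'that'] (min_width=12, slack=3)
Line 5: ['data', 'clean', 'as'] (min_width=13, slack=2)
Total lines: 5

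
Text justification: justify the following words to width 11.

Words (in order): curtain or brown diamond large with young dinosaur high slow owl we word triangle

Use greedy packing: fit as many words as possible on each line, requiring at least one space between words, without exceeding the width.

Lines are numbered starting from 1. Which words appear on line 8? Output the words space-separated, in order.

Answer: owl we word

Derivation:
Line 1: ['curtain', 'or'] (min_width=10, slack=1)
Line 2: ['brown'] (min_width=5, slack=6)
Line 3: ['diamond'] (min_width=7, slack=4)
Line 4: ['large', 'with'] (min_width=10, slack=1)
Line 5: ['young'] (min_width=5, slack=6)
Line 6: ['dinosaur'] (min_width=8, slack=3)
Line 7: ['high', 'slow'] (min_width=9, slack=2)
Line 8: ['owl', 'we', 'word'] (min_width=11, slack=0)
Line 9: ['triangle'] (min_width=8, slack=3)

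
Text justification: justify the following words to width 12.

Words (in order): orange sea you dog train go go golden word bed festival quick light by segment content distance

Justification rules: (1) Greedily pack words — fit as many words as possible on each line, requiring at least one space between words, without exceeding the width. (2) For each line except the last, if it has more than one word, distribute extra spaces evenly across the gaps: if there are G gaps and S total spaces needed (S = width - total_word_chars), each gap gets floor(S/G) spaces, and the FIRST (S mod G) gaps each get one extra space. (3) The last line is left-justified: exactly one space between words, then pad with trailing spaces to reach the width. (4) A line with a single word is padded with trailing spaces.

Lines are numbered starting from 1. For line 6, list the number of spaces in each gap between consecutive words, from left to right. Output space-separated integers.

Line 1: ['orange', 'sea'] (min_width=10, slack=2)
Line 2: ['you', 'dog'] (min_width=7, slack=5)
Line 3: ['train', 'go', 'go'] (min_width=11, slack=1)
Line 4: ['golden', 'word'] (min_width=11, slack=1)
Line 5: ['bed', 'festival'] (min_width=12, slack=0)
Line 6: ['quick', 'light'] (min_width=11, slack=1)
Line 7: ['by', 'segment'] (min_width=10, slack=2)
Line 8: ['content'] (min_width=7, slack=5)
Line 9: ['distance'] (min_width=8, slack=4)

Answer: 2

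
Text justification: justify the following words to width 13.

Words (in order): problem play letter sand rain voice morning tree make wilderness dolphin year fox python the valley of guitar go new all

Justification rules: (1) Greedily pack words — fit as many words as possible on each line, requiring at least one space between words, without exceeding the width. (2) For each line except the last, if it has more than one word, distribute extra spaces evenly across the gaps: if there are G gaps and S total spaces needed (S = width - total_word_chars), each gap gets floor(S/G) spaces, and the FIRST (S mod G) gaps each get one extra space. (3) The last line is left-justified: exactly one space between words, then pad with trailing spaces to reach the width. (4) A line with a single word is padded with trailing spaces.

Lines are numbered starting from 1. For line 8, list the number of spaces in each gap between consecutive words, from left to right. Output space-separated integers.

Answer: 4

Derivation:
Line 1: ['problem', 'play'] (min_width=12, slack=1)
Line 2: ['letter', 'sand'] (min_width=11, slack=2)
Line 3: ['rain', 'voice'] (min_width=10, slack=3)
Line 4: ['morning', 'tree'] (min_width=12, slack=1)
Line 5: ['make'] (min_width=4, slack=9)
Line 6: ['wilderness'] (min_width=10, slack=3)
Line 7: ['dolphin', 'year'] (min_width=12, slack=1)
Line 8: ['fox', 'python'] (min_width=10, slack=3)
Line 9: ['the', 'valley', 'of'] (min_width=13, slack=0)
Line 10: ['guitar', 'go', 'new'] (min_width=13, slack=0)
Line 11: ['all'] (min_width=3, slack=10)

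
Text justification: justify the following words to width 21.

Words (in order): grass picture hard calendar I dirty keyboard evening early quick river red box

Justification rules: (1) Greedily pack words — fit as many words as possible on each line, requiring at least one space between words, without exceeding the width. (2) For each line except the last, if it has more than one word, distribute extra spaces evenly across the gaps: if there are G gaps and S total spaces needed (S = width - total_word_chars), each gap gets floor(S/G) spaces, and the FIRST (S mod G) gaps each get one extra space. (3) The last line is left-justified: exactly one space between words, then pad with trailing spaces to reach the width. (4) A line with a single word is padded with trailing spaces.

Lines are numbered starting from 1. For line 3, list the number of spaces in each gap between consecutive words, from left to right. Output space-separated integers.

Answer: 6

Derivation:
Line 1: ['grass', 'picture', 'hard'] (min_width=18, slack=3)
Line 2: ['calendar', 'I', 'dirty'] (min_width=16, slack=5)
Line 3: ['keyboard', 'evening'] (min_width=16, slack=5)
Line 4: ['early', 'quick', 'river', 'red'] (min_width=21, slack=0)
Line 5: ['box'] (min_width=3, slack=18)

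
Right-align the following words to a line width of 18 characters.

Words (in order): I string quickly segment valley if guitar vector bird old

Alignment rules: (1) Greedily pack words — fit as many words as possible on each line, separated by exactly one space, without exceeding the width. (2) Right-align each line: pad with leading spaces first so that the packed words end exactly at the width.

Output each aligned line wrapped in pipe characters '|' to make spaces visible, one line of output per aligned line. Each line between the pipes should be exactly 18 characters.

Line 1: ['I', 'string', 'quickly'] (min_width=16, slack=2)
Line 2: ['segment', 'valley', 'if'] (min_width=17, slack=1)
Line 3: ['guitar', 'vector', 'bird'] (min_width=18, slack=0)
Line 4: ['old'] (min_width=3, slack=15)

Answer: |  I string quickly|
| segment valley if|
|guitar vector bird|
|               old|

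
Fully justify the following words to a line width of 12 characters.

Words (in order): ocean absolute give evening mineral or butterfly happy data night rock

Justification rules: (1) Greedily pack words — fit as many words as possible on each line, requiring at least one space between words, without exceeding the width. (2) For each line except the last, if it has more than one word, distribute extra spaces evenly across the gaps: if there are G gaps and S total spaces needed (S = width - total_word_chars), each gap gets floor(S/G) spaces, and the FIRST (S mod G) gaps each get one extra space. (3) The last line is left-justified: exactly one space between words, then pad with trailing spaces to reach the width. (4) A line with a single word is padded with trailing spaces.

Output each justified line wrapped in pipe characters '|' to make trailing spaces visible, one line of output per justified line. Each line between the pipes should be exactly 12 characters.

Line 1: ['ocean'] (min_width=5, slack=7)
Line 2: ['absolute'] (min_width=8, slack=4)
Line 3: ['give', 'evening'] (min_width=12, slack=0)
Line 4: ['mineral', 'or'] (min_width=10, slack=2)
Line 5: ['butterfly'] (min_width=9, slack=3)
Line 6: ['happy', 'data'] (min_width=10, slack=2)
Line 7: ['night', 'rock'] (min_width=10, slack=2)

Answer: |ocean       |
|absolute    |
|give evening|
|mineral   or|
|butterfly   |
|happy   data|
|night rock  |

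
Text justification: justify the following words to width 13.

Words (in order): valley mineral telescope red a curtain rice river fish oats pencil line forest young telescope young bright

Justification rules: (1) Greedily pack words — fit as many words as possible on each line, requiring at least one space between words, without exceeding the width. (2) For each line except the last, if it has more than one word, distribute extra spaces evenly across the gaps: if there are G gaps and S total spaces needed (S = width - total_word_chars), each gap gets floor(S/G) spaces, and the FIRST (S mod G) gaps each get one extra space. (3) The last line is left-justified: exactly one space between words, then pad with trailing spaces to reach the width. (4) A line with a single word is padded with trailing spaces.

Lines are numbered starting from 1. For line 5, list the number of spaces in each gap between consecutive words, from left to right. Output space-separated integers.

Answer: 4

Derivation:
Line 1: ['valley'] (min_width=6, slack=7)
Line 2: ['mineral'] (min_width=7, slack=6)
Line 3: ['telescope', 'red'] (min_width=13, slack=0)
Line 4: ['a', 'curtain'] (min_width=9, slack=4)
Line 5: ['rice', 'river'] (min_width=10, slack=3)
Line 6: ['fish', 'oats'] (min_width=9, slack=4)
Line 7: ['pencil', 'line'] (min_width=11, slack=2)
Line 8: ['forest', 'young'] (min_width=12, slack=1)
Line 9: ['telescope'] (min_width=9, slack=4)
Line 10: ['young', 'bright'] (min_width=12, slack=1)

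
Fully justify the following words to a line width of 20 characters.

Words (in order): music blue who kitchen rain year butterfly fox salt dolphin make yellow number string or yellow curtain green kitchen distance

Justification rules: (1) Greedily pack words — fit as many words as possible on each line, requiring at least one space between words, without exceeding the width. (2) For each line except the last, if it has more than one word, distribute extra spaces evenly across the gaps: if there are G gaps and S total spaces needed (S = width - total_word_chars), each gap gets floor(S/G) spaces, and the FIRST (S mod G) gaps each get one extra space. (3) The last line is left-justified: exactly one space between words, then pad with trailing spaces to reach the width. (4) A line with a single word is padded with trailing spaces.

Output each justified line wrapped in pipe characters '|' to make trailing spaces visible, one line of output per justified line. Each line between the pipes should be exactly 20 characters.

Line 1: ['music', 'blue', 'who'] (min_width=14, slack=6)
Line 2: ['kitchen', 'rain', 'year'] (min_width=17, slack=3)
Line 3: ['butterfly', 'fox', 'salt'] (min_width=18, slack=2)
Line 4: ['dolphin', 'make', 'yellow'] (min_width=19, slack=1)
Line 5: ['number', 'string', 'or'] (min_width=16, slack=4)
Line 6: ['yellow', 'curtain', 'green'] (min_width=20, slack=0)
Line 7: ['kitchen', 'distance'] (min_width=16, slack=4)

Answer: |music    blue    who|
|kitchen   rain  year|
|butterfly  fox  salt|
|dolphin  make yellow|
|number   string   or|
|yellow curtain green|
|kitchen distance    |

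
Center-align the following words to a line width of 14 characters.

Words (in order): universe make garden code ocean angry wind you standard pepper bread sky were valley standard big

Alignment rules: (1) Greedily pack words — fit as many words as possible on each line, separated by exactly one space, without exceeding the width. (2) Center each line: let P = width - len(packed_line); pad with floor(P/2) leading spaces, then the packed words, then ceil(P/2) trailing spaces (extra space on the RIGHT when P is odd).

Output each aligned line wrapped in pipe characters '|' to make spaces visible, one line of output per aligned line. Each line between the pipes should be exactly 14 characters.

Line 1: ['universe', 'make'] (min_width=13, slack=1)
Line 2: ['garden', 'code'] (min_width=11, slack=3)
Line 3: ['ocean', 'angry'] (min_width=11, slack=3)
Line 4: ['wind', 'you'] (min_width=8, slack=6)
Line 5: ['standard'] (min_width=8, slack=6)
Line 6: ['pepper', 'bread'] (min_width=12, slack=2)
Line 7: ['sky', 'were'] (min_width=8, slack=6)
Line 8: ['valley'] (min_width=6, slack=8)
Line 9: ['standard', 'big'] (min_width=12, slack=2)

Answer: |universe make |
| garden code  |
| ocean angry  |
|   wind you   |
|   standard   |
| pepper bread |
|   sky were   |
|    valley    |
| standard big |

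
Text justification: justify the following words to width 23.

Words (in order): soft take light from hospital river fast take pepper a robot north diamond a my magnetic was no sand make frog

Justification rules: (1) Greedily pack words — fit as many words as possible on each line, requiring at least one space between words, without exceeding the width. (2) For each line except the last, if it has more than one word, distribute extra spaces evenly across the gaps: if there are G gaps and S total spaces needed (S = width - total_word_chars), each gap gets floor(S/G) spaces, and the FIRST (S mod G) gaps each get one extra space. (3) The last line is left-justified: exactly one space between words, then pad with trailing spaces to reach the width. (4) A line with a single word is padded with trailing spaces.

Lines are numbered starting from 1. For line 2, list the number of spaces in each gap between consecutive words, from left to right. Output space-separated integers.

Line 1: ['soft', 'take', 'light', 'from'] (min_width=20, slack=3)
Line 2: ['hospital', 'river', 'fast'] (min_width=19, slack=4)
Line 3: ['take', 'pepper', 'a', 'robot'] (min_width=19, slack=4)
Line 4: ['north', 'diamond', 'a', 'my'] (min_width=18, slack=5)
Line 5: ['magnetic', 'was', 'no', 'sand'] (min_width=20, slack=3)
Line 6: ['make', 'frog'] (min_width=9, slack=14)

Answer: 3 3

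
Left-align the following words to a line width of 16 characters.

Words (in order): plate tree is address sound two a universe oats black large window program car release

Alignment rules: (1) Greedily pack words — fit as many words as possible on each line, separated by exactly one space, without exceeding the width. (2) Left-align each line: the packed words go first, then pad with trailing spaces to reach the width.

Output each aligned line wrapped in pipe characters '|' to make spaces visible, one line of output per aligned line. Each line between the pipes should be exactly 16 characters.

Answer: |plate tree is   |
|address sound   |
|two a universe  |
|oats black large|
|window program  |
|car release     |

Derivation:
Line 1: ['plate', 'tree', 'is'] (min_width=13, slack=3)
Line 2: ['address', 'sound'] (min_width=13, slack=3)
Line 3: ['two', 'a', 'universe'] (min_width=14, slack=2)
Line 4: ['oats', 'black', 'large'] (min_width=16, slack=0)
Line 5: ['window', 'program'] (min_width=14, slack=2)
Line 6: ['car', 'release'] (min_width=11, slack=5)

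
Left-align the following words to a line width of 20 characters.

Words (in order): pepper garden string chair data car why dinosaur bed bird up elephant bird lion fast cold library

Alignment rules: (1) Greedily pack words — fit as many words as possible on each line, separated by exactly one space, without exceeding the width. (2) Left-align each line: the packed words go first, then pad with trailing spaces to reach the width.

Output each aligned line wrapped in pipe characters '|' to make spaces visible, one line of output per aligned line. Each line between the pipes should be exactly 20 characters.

Line 1: ['pepper', 'garden', 'string'] (min_width=20, slack=0)
Line 2: ['chair', 'data', 'car', 'why'] (min_width=18, slack=2)
Line 3: ['dinosaur', 'bed', 'bird', 'up'] (min_width=20, slack=0)
Line 4: ['elephant', 'bird', 'lion'] (min_width=18, slack=2)
Line 5: ['fast', 'cold', 'library'] (min_width=17, slack=3)

Answer: |pepper garden string|
|chair data car why  |
|dinosaur bed bird up|
|elephant bird lion  |
|fast cold library   |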